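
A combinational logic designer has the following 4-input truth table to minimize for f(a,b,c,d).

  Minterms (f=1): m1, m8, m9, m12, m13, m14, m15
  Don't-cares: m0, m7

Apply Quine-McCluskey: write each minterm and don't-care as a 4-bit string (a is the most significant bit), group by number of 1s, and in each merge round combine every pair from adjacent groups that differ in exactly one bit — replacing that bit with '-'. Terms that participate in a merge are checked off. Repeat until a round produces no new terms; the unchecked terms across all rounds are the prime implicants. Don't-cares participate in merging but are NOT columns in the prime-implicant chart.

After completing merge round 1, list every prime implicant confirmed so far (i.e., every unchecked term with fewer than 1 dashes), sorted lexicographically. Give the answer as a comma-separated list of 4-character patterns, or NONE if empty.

NONE

Round 0: 0000✓ 0001✓ 0111✓ 1000✓ 1001✓ 1100✓ 1101✓ 1110✓ 1111✓
Round 1: -000✓ -001✓ -111 000-✓ 1-00✓ 1-01✓ 100-✓ 11-0✓ 11-1✓ 110-✓ 111-✓
Round 2: -00- 1-0- 11--
PIs = {-00-, -111, 1-0-, 11--}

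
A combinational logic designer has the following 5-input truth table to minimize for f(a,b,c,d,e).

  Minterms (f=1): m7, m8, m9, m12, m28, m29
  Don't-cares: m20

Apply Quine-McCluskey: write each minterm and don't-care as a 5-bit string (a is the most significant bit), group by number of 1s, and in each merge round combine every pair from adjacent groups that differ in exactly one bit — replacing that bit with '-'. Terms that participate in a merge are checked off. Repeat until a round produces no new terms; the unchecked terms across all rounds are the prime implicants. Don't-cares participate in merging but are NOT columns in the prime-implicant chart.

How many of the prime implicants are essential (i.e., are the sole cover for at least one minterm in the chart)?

3

[col 0] 00111, 01000*, 01001*, 01100*, 10100*, 11100*, 11101*
[col 1] -1100, 01-00, 0100-, 1-100, 1110-
Prime implicants: -1100, 00111, 01-00, 0100-, 1-100, 1110-
PI chart (minterm → PIs covering it):
  7 | 00111  (sole → essential)
  8 | 01-00,0100-
  9 | 0100-  (sole → essential)
  12 | -1100,01-00
  28 | -1100,1-100,1110-
  29 | 1110-  (sole → essential)
Essential prime implicants: 00111, 0100-, 1110-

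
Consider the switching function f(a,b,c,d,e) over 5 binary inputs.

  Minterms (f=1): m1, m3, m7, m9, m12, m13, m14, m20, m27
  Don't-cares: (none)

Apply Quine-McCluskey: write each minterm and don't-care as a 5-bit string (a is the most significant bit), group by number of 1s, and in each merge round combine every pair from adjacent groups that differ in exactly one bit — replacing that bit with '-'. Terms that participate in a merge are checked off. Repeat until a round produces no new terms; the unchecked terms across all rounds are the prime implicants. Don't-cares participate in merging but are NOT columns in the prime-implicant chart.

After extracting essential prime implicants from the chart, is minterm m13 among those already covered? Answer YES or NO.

NO

Round 0: 00001✓ 00011✓ 00111✓ 01001✓ 01100✓ 01101✓ 01110✓ 10100 11011
Round 1: 0-001 00-11 000-1 01-01 011-0 0110-
PIs = {0-001, 00-11, 000-1, 01-01, 011-0, 0110-, 10100, 11011}
Coverage chart:
  m1: 0-001,000-1
  m3: 00-11,000-1
  m7: 00-11 ←essential
  m9: 0-001,01-01
  m12: 011-0,0110-
  m13: 01-01,0110-
  m14: 011-0 ←essential
  m20: 10100 ←essential
  m27: 11011 ←essential
Essential: 00-11, 011-0, 10100, 11011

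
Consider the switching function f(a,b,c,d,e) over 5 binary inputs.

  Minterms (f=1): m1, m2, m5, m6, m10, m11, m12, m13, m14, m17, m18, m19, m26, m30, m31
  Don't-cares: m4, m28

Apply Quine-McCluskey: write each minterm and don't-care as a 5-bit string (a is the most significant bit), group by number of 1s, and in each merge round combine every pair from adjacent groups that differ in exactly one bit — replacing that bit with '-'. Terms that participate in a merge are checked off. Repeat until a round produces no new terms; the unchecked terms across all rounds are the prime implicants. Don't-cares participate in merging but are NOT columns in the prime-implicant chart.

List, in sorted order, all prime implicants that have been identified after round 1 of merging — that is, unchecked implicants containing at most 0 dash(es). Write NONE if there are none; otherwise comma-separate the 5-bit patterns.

[col 0] 00001*, 00010*, 00100*, 00101*, 00110*, 01010*, 01011*, 01100*, 01101*, 01110*, 10001*, 10010*, 10011*, 11010*, 11100*, 11110*, 11111*
[col 1] -0001, -0010*, -1010*, -1100*, -1110*, 0-010*, 0-100*, 0-101*, 0-110*, 00-01, 00-10*, 001-0*, 0010-*, 01-10*, 0101-, 011-0*, 0110-*, 1-010*, 100-1, 1001-, 11-10*, 111-0*, 1111-
[col 2] --010, -1-10, -11-0, 0--10, 0-1-0, 0-10-
Prime implicants: --010, -0001, -1-10, -11-0, 0--10, 0-1-0, 0-10-, 00-01, 0101-, 100-1, 1001-, 1111-

NONE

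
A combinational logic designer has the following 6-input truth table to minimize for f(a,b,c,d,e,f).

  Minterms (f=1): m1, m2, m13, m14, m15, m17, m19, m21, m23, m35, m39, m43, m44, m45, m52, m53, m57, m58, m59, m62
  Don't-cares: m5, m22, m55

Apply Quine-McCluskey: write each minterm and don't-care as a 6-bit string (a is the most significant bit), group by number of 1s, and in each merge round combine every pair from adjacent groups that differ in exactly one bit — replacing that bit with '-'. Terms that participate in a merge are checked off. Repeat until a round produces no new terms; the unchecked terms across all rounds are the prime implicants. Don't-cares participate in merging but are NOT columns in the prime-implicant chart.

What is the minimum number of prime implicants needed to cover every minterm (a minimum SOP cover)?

11

[col 0] 000001*, 000010, 000101*, 001101*, 001110*, 001111*, 010001*, 010011*, 010101*, 010110*, 010111*, 100011*, 100111*, 101011*, 101100*, 101101*, 110100*, 110101*, 110111*, 111001*, 111010*, 111011*, 111110*
[col 1] -01101, -10101*, -10111*, 0-0001*, 0-0101*, 00-101, 000-01*, 0011-1, 00111-, 010-01*, 010-11*, 0100-1*, 0101-1*, 01011-, 1-0111, 1-1011, 10-011, 100-11, 10110-, 1101-1*, 11010-, 111-10, 1110-1, 11101-
[col 2] -101-1, 0-0-01, 010--1
Prime implicants: -01101, -101-1, 0-0-01, 00-101, 000010, 0011-1, 00111-, 010--1, 01011-, 1-0111, 1-1011, 10-011, 100-11, 10110-, 11010-, 111-10, 1110-1, 11101-
PI chart (minterm → PIs covering it):
  1 | 0-0-01  (sole → essential)
  2 | 000010  (sole → essential)
  13 | -01101,00-101,0011-1
  14 | 00111-  (sole → essential)
  15 | 0011-1,00111-
  17 | 0-0-01,010--1
  19 | 010--1  (sole → essential)
  21 | -101-1,0-0-01,010--1
  23 | -101-1,010--1,01011-
  35 | 10-011,100-11
  39 | 1-0111,100-11
  43 | 1-1011,10-011
  44 | 10110-  (sole → essential)
  45 | -01101,10110-
  52 | 11010-  (sole → essential)
  53 | -101-1,11010-
  57 | 1110-1  (sole → essential)
  58 | 111-10,11101-
  59 | 1-1011,1110-1,11101-
  62 | 111-10  (sole → essential)
Essential prime implicants: 0-0-01, 000010, 00111-, 010--1, 10110-, 11010-, 111-10, 1110-1
Petrick residual → -01101, 1-0111, 10-011
Minimum SOP uses 11 PIs: b'cde'f + a'c'e'f + a'b'c'd'ef' + a'b'cde + a'bc'f + ac'def + ab'd'ef + ab'cde' + abc'de' + abcef' + abcd'f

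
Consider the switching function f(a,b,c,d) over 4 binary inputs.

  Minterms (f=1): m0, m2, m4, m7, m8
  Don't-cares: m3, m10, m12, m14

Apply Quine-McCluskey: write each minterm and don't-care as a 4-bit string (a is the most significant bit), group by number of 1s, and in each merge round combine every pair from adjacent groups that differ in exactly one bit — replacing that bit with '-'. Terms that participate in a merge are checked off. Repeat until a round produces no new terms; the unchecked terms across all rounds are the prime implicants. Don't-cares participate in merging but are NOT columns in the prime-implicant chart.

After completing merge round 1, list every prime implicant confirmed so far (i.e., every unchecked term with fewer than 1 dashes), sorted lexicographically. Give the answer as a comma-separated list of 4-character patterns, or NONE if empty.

size-2^0 implicants → 0000(✓)  0010(✓)  0011(✓)  0100(✓)  0111(✓)  1000(✓)  1010(✓)  1100(✓)  1110(✓)
size-2^1 implicants → -000(✓)  -010(✓)  -100(✓)  0-00(✓)  0-11  00-0(✓)  001-  1-00(✓)  1-10(✓)  10-0(✓)  11-0(✓)
size-2^2 implicants → --00  -0-0  1--0
Unchecked terms (primes): --00, -0-0, 0-11, 001-, 1--0

NONE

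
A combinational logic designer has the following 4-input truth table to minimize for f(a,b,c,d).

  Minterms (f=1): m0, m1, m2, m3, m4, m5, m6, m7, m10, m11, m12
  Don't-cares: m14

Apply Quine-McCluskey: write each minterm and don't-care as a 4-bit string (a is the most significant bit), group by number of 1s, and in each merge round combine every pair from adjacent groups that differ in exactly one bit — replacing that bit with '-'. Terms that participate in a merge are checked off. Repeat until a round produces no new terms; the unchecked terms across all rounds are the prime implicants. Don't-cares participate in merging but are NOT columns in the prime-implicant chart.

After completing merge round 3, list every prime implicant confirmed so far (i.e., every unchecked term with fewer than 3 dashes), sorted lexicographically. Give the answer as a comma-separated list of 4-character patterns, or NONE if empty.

Round 0: 0000✓ 0001✓ 0010✓ 0011✓ 0100✓ 0101✓ 0110✓ 0111✓ 1010✓ 1011✓ 1100✓ 1110✓
Round 1: -010✓ -011✓ -100✓ -110✓ 0-00✓ 0-01✓ 0-10✓ 0-11✓ 00-0✓ 00-1✓ 000-✓ 001-✓ 01-0✓ 01-1✓ 010-✓ 011-✓ 1-10✓ 101-✓ 11-0✓
Round 2: --10 -01- -1-0 0--0✓ 0--1✓ 0-0-✓ 0-1-✓ 00--✓ 01--✓
Round 3: 0---
PIs = {--10, -01-, -1-0, 0---}

--10, -01-, -1-0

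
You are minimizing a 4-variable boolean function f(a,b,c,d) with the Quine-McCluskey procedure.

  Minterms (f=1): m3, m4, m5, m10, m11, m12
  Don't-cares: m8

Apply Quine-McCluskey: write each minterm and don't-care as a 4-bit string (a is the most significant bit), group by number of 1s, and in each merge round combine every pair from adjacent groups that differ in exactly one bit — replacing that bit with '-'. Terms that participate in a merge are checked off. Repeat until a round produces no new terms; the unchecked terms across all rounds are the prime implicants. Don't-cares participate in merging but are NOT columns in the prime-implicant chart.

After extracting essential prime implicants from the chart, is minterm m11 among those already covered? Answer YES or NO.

YES

[col 0] 0011*, 0100*, 0101*, 1000*, 1010*, 1011*, 1100*
[col 1] -011, -100, 010-, 1-00, 10-0, 101-
Prime implicants: -011, -100, 010-, 1-00, 10-0, 101-
PI chart (minterm → PIs covering it):
  3 | -011  (sole → essential)
  4 | -100,010-
  5 | 010-  (sole → essential)
  10 | 10-0,101-
  11 | -011,101-
  12 | -100,1-00
Essential prime implicants: -011, 010-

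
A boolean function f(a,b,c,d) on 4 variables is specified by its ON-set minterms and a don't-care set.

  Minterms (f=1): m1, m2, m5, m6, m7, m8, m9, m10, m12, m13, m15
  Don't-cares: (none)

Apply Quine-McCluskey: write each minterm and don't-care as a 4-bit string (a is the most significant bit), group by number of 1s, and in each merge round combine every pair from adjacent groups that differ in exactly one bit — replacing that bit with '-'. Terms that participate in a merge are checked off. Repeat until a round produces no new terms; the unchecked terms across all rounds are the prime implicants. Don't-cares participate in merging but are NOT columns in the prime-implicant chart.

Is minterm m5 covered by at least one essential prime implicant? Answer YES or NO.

size-2^0 implicants → 0001(✓)  0010(✓)  0101(✓)  0110(✓)  0111(✓)  1000(✓)  1001(✓)  1010(✓)  1100(✓)  1101(✓)  1111(✓)
size-2^1 implicants → -001(✓)  -010  -101(✓)  -111(✓)  0-01(✓)  0-10  01-1(✓)  011-  1-00(✓)  1-01(✓)  10-0  100-(✓)  11-1(✓)  110-(✓)
size-2^2 implicants → --01  -1-1  1-0-
Unchecked terms (primes): --01, -010, -1-1, 0-10, 011-, 1-0-, 10-0
Minterm coverage:
  m1 ⊆ --01 [E]
  m2 ⊆ -010,0-10
  m5 ⊆ --01,-1-1
  m6 ⊆ 0-10,011-
  m7 ⊆ -1-1,011-
  m8 ⊆ 1-0-,10-0
  m9 ⊆ --01,1-0-
  m10 ⊆ -010,10-0
  m12 ⊆ 1-0- [E]
  m13 ⊆ --01,-1-1,1-0-
  m15 ⊆ -1-1 [E]
E = {--01, -1-1, 1-0-}

YES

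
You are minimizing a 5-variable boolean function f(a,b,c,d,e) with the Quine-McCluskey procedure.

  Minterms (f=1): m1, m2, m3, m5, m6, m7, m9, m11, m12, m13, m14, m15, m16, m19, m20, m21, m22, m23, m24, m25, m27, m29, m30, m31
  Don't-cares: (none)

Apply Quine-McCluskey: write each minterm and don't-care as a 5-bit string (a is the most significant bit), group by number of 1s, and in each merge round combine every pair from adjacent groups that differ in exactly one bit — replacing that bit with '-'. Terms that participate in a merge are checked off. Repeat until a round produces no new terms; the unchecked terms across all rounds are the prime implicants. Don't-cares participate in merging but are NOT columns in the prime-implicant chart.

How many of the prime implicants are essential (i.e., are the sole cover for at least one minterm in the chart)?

size-2^0 implicants → 00001(✓)  00010(✓)  00011(✓)  00101(✓)  00110(✓)  00111(✓)  01001(✓)  01011(✓)  01100(✓)  01101(✓)  01110(✓)  01111(✓)  10000(✓)  10011(✓)  10100(✓)  10101(✓)  10110(✓)  10111(✓)  11000(✓)  11001(✓)  11011(✓)  11101(✓)  11110(✓)  11111(✓)
size-2^1 implicants → -0011(✓)  -0101(✓)  -0110(✓)  -0111(✓)  -1001(✓)  -1011(✓)  -1101(✓)  -1110(✓)  -1111(✓)  0-001(✓)  0-011(✓)  0-101(✓)  0-110(✓)  0-111(✓)  00-01(✓)  00-10(✓)  00-11(✓)  000-1(✓)  0001-(✓)  001-1(✓)  0011-(✓)  01-01(✓)  01-11(✓)  010-1(✓)  011-0(✓)  011-1(✓)  0110-(✓)  0111-(✓)  1-000  1-011(✓)  1-101(✓)  1-110(✓)  1-111(✓)  10-00  10-11(✓)  101-0(✓)  101-1(✓)  1010-(✓)  1011-(✓)  11-01(✓)  11-11(✓)  110-1(✓)  1100-  111-1(✓)  1111-(✓)
size-2^2 implicants → --011(✓)  --101(✓)  --110(✓)  --111(✓)  -0-11(✓)  -01-1(✓)  -011-(✓)  -1-01(✓)  -1-11(✓)  -10-1(✓)  -11-1(✓)  -111-(✓)  0--01(✓)  0--11(✓)  0-0-1(✓)  0-1-1(✓)  0-11-(✓)  00--1(✓)  00-1-  01--1(✓)  011--  1--11(✓)  1-1-1(✓)  1-11-(✓)  101--  11--1(✓)
size-2^3 implicants → ---11  --1-1  --11-  -1--1  0---1
Unchecked terms (primes): ---11, --1-1, --11-, -1--1, 0---1, 00-1-, 011--, 1-000, 10-00, 101--, 1100-
Minterm coverage:
  m1 ⊆ 0---1 [E]
  m2 ⊆ 00-1- [E]
  m3 ⊆ ---11,0---1,00-1-
  m5 ⊆ --1-1,0---1
  m6 ⊆ --11-,00-1-
  m7 ⊆ ---11,--1-1,--11-,0---1,00-1-
  m9 ⊆ -1--1,0---1
  m11 ⊆ ---11,-1--1,0---1
  m12 ⊆ 011-- [E]
  m13 ⊆ --1-1,-1--1,0---1,011--
  m14 ⊆ --11-,011--
  m15 ⊆ ---11,--1-1,--11-,-1--1,0---1,011--
  m16 ⊆ 1-000,10-00
  m19 ⊆ ---11 [E]
  m20 ⊆ 10-00,101--
  m21 ⊆ --1-1,101--
  m22 ⊆ --11-,101--
  m23 ⊆ ---11,--1-1,--11-,101--
  m24 ⊆ 1-000,1100-
  m25 ⊆ -1--1,1100-
  m27 ⊆ ---11,-1--1
  m29 ⊆ --1-1,-1--1
  m30 ⊆ --11- [E]
  m31 ⊆ ---11,--1-1,--11-,-1--1
E = {---11, --11-, 0---1, 00-1-, 011--}

5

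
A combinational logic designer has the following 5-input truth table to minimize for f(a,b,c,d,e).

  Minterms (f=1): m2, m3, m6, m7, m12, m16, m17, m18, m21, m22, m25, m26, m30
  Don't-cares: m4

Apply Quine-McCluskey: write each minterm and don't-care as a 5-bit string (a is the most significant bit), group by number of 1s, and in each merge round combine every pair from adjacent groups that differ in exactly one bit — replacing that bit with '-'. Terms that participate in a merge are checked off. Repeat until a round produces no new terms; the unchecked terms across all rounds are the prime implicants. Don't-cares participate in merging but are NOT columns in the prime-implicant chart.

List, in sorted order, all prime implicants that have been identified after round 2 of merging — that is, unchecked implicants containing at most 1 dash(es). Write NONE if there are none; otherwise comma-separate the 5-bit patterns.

0-100, 001-0, 1-001, 10-01, 100-0, 1000-

Round 0: 00010✓ 00011✓ 00100✓ 00110✓ 00111✓ 01100✓ 10000✓ 10001✓ 10010✓ 10101✓ 10110✓ 11001✓ 11010✓ 11110✓
Round 1: -0010✓ -0110✓ 0-100 00-10✓ 00-11✓ 0001-✓ 001-0 0011-✓ 1-001 1-010✓ 1-110✓ 10-01 10-10✓ 100-0 1000- 11-10✓
Round 2: -0-10 00-1- 1--10
PIs = {-0-10, 0-100, 00-1-, 001-0, 1--10, 1-001, 10-01, 100-0, 1000-}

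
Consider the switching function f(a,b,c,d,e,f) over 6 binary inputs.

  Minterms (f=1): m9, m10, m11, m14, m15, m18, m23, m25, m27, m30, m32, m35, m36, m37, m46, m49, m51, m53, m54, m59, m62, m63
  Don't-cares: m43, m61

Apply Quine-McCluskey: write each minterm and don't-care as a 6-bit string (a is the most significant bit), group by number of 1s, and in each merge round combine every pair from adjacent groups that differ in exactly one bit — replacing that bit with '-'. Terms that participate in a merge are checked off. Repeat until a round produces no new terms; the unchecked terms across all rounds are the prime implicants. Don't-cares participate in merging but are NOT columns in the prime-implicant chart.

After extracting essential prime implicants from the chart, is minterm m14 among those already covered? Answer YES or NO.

Round 0: 001001✓ 001010✓ 001011✓ 001110✓ 001111✓ 010010 010111 011001✓ 011011✓ 011110✓ 100000✓ 100011✓ 100100✓ 100101✓ 101011✓ 101110✓ 110001✓ 110011✓ 110101✓ 110110✓ 111011✓ 111101✓ 111110✓ 111111✓
Round 1: -01011✓ -01110✓ -11011✓ -11110✓ 0-1001✓ 0-1011✓ 0-1110✓ 001-10✓ 001-11✓ 0010-1✓ 00101-✓ 00111-✓ 0110-1✓ 1-0011✓ 1-0101 1-1011✓ 1-1110✓ 10-011✓ 100-00 10010- 11-011✓ 11-101 11-110 110-01 1100-1 111-11 1111-1 11111-
Round 2: --1011 --1110 0-10-1 001-1- 1--011
PIs = {--1011, --1110, 0-10-1, 001-1-, 010010, 010111, 1--011, 1-0101, 100-00, 10010-, 11-101, 11-110, 110-01, 1100-1, 111-11, 1111-1, 11111-}
Coverage chart:
  m9: 0-10-1 ←essential
  m10: 001-1- ←essential
  m11: --1011,0-10-1,001-1-
  m14: --1110,001-1-
  m15: 001-1- ←essential
  m18: 010010 ←essential
  m23: 010111 ←essential
  m25: 0-10-1 ←essential
  m27: --1011,0-10-1
  m30: --1110 ←essential
  m32: 100-00 ←essential
  m35: 1--011 ←essential
  m36: 100-00,10010-
  m37: 1-0101,10010-
  m46: --1110 ←essential
  m49: 110-01,1100-1
  m51: 1--011,1100-1
  m53: 1-0101,11-101,110-01
  m54: 11-110 ←essential
  m59: --1011,1--011,111-11
  m62: --1110,11-110,11111-
  m63: 111-11,1111-1,11111-
Essential: --1110, 0-10-1, 001-1-, 010010, 010111, 1--011, 100-00, 11-110

YES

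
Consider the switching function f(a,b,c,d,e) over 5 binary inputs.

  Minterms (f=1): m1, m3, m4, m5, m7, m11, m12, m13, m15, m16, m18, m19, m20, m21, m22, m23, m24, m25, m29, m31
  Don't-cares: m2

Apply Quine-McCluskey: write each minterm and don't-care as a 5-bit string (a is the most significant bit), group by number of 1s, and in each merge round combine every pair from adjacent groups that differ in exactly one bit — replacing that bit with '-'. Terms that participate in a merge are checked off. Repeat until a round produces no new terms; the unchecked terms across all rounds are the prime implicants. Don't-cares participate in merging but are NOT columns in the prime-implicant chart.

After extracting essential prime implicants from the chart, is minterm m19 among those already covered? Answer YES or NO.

Round 0: 00001✓ 00010✓ 00011✓ 00100✓ 00101✓ 00111✓ 01011✓ 01100✓ 01101✓ 01111✓ 10000✓ 10010✓ 10011✓ 10100✓ 10101✓ 10110✓ 10111✓ 11000✓ 11001✓ 11101✓ 11111✓
Round 1: -0010✓ -0011✓ -0100✓ -0101✓ -0111✓ -1101✓ -1111✓ 0-011✓ 0-100✓ 0-101✓ 0-111✓ 00-01✓ 00-11✓ 000-1✓ 0001-✓ 001-1✓ 0010-✓ 01-11✓ 011-1✓ 0110-✓ 1-000 1-101✓ 1-111✓ 10-00✓ 10-10✓ 10-11✓ 100-0✓ 1001-✓ 101-0✓ 101-1✓ 1010-✓ 1011-✓ 11-01 1100- 111-1✓
Round 2: --101✓ --111✓ -0-11 -001- -01-1✓ -010- -11-1✓ 0--11 0-1-1✓ 0-10- 00--1 1-1-1✓ 10--0 10-1- 101--
Round 3: --1-1
PIs = {--1-1, -0-11, -001-, -010-, 0--11, 0-10-, 00--1, 1-000, 10--0, 10-1-, 101--, 11-01, 1100-}
Coverage chart:
  m1: 00--1 ←essential
  m3: -0-11,-001-,0--11,00--1
  m4: -010-,0-10-
  m5: --1-1,-010-,0-10-,00--1
  m7: --1-1,-0-11,0--11,00--1
  m11: 0--11 ←essential
  m12: 0-10- ←essential
  m13: --1-1,0-10-
  m15: --1-1,0--11
  m16: 1-000,10--0
  m18: -001-,10--0,10-1-
  m19: -0-11,-001-,10-1-
  m20: -010-,10--0,101--
  m21: --1-1,-010-,101--
  m22: 10--0,10-1-,101--
  m23: --1-1,-0-11,10-1-,101--
  m24: 1-000,1100-
  m25: 11-01,1100-
  m29: --1-1,11-01
  m31: --1-1 ←essential
Essential: --1-1, 0--11, 0-10-, 00--1

NO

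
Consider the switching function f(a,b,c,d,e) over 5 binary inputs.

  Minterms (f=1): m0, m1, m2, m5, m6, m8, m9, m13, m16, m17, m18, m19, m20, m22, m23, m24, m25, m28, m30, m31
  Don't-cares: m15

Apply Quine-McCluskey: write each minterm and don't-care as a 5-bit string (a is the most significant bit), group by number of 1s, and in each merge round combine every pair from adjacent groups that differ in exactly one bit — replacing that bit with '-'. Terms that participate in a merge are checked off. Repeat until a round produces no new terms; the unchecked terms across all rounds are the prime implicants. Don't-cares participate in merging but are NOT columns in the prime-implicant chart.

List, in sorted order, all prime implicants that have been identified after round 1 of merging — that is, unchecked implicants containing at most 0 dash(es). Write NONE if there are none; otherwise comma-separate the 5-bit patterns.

NONE

size-2^0 implicants → 00000(✓)  00001(✓)  00010(✓)  00101(✓)  00110(✓)  01000(✓)  01001(✓)  01101(✓)  01111(✓)  10000(✓)  10001(✓)  10010(✓)  10011(✓)  10100(✓)  10110(✓)  10111(✓)  11000(✓)  11001(✓)  11100(✓)  11110(✓)  11111(✓)
size-2^1 implicants → -0000(✓)  -0001(✓)  -0010(✓)  -0110(✓)  -1000(✓)  -1001(✓)  -1111  0-000(✓)  0-001(✓)  0-101(✓)  00-01(✓)  00-10(✓)  000-0(✓)  0000-(✓)  01-01(✓)  0100-(✓)  011-1  1-000(✓)  1-001(✓)  1-100(✓)  1-110(✓)  1-111(✓)  10-00(✓)  10-10(✓)  10-11(✓)  100-0(✓)  100-1(✓)  1000-(✓)  1001-(✓)  101-0(✓)  1011-(✓)  11-00(✓)  1100-(✓)  111-0(✓)  1111-(✓)
size-2^2 implicants → --000(✓)  --001(✓)  -0-10  -00-0  -000-(✓)  -100-(✓)  0--01  0-00-(✓)  1--00  1-00-(✓)  1-1-0  1-11-  10--0  10-1-  100--
size-2^3 implicants → --00-
Unchecked terms (primes): --00-, -0-10, -00-0, -1111, 0--01, 011-1, 1--00, 1-1-0, 1-11-, 10--0, 10-1-, 100--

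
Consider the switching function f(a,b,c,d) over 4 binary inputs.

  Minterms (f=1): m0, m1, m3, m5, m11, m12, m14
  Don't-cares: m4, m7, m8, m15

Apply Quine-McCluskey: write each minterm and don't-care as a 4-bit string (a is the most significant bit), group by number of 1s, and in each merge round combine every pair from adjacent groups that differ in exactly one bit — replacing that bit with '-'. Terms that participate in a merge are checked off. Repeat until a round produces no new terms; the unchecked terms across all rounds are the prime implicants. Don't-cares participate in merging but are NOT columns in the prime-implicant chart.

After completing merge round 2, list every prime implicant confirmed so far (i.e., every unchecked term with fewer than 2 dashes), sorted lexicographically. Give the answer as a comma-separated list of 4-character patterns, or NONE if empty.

[col 0] 0000*, 0001*, 0011*, 0100*, 0101*, 0111*, 1000*, 1011*, 1100*, 1110*, 1111*
[col 1] -000*, -011*, -100*, -111*, 0-00*, 0-01*, 0-11*, 00-1*, 000-*, 01-1*, 010-*, 1-00*, 1-11*, 11-0, 111-
[col 2] --00, --11, 0--1, 0-0-
Prime implicants: --00, --11, 0--1, 0-0-, 11-0, 111-

11-0, 111-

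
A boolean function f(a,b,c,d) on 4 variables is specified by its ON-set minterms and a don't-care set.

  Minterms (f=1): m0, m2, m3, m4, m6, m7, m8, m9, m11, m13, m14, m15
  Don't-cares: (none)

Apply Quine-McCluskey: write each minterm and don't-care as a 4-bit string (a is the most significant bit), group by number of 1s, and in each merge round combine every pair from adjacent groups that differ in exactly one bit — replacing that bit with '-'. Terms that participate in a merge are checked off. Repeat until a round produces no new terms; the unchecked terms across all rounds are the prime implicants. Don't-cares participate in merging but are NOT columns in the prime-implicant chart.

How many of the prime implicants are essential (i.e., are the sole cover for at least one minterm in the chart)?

3

[col 0] 0000*, 0010*, 0011*, 0100*, 0110*, 0111*, 1000*, 1001*, 1011*, 1101*, 1110*, 1111*
[col 1] -000, -011*, -110*, -111*, 0-00*, 0-10*, 0-11*, 00-0*, 001-*, 01-0*, 011-*, 1-01*, 1-11*, 10-1*, 100-, 11-1*, 111-*
[col 2] --11, -11-, 0--0, 0-1-, 1--1
Prime implicants: --11, -000, -11-, 0--0, 0-1-, 1--1, 100-
PI chart (minterm → PIs covering it):
  0 | -000,0--0
  2 | 0--0,0-1-
  3 | --11,0-1-
  4 | 0--0  (sole → essential)
  6 | -11-,0--0,0-1-
  7 | --11,-11-,0-1-
  8 | -000,100-
  9 | 1--1,100-
  11 | --11,1--1
  13 | 1--1  (sole → essential)
  14 | -11-  (sole → essential)
  15 | --11,-11-,1--1
Essential prime implicants: -11-, 0--0, 1--1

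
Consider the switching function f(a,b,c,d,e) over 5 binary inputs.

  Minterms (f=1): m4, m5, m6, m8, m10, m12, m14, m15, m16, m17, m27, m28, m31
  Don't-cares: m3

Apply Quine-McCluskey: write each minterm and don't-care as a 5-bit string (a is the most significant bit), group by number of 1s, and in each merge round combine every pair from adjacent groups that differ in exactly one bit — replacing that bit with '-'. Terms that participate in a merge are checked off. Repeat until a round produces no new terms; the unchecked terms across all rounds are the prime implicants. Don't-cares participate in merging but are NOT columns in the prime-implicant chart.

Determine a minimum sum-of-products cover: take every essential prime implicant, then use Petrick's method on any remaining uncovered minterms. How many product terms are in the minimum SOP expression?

[col 0] 00011, 00100*, 00101*, 00110*, 01000*, 01010*, 01100*, 01110*, 01111*, 10000*, 10001*, 11011*, 11100*, 11111*
[col 1] -1100, -1111, 0-100*, 0-110*, 001-0*, 0010-, 01-00*, 01-10*, 010-0*, 011-0*, 0111-, 1000-, 11-11
[col 2] 0-1-0, 01--0
Prime implicants: -1100, -1111, 0-1-0, 00011, 0010-, 01--0, 0111-, 1000-, 11-11
PI chart (minterm → PIs covering it):
  4 | 0-1-0,0010-
  5 | 0010-  (sole → essential)
  6 | 0-1-0  (sole → essential)
  8 | 01--0  (sole → essential)
  10 | 01--0  (sole → essential)
  12 | -1100,0-1-0,01--0
  14 | 0-1-0,01--0,0111-
  15 | -1111,0111-
  16 | 1000-  (sole → essential)
  17 | 1000-  (sole → essential)
  27 | 11-11  (sole → essential)
  28 | -1100  (sole → essential)
  31 | -1111,11-11
Essential prime implicants: -1100, 0-1-0, 0010-, 01--0, 1000-, 11-11
Petrick residual → -1111
Minimum SOP uses 7 PIs: bcd'e' + bcde + a'ce' + a'b'cd' + a'be' + ab'c'd' + abde

7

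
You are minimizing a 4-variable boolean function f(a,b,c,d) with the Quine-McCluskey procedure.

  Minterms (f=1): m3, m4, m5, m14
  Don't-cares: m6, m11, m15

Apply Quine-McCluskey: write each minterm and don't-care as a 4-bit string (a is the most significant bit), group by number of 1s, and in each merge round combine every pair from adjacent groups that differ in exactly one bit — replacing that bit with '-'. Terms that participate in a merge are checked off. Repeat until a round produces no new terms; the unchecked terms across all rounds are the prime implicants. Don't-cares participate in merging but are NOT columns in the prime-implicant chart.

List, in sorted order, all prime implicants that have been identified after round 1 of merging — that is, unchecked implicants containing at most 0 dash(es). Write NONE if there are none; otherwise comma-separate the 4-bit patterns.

[col 0] 0011*, 0100*, 0101*, 0110*, 1011*, 1110*, 1111*
[col 1] -011, -110, 01-0, 010-, 1-11, 111-
Prime implicants: -011, -110, 01-0, 010-, 1-11, 111-

NONE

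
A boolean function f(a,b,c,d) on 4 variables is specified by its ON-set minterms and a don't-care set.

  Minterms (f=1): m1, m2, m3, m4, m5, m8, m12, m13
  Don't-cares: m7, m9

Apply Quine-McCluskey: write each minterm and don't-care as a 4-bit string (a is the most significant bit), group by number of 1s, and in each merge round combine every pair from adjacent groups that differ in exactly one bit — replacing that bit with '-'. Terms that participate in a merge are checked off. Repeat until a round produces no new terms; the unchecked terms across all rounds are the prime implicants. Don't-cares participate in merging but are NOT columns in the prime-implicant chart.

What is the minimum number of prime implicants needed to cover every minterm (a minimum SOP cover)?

4

Round 0: 0001✓ 0010✓ 0011✓ 0100✓ 0101✓ 0111✓ 1000✓ 1001✓ 1100✓ 1101✓
Round 1: -001✓ -100✓ -101✓ 0-01✓ 0-11✓ 00-1✓ 001- 01-1✓ 010-✓ 1-00✓ 1-01✓ 100-✓ 110-✓
Round 2: --01 -10- 0--1 1-0-
PIs = {--01, -10-, 0--1, 001-, 1-0-}
Coverage chart:
  m1: --01,0--1
  m2: 001- ←essential
  m3: 0--1,001-
  m4: -10- ←essential
  m5: --01,-10-,0--1
  m8: 1-0- ←essential
  m12: -10-,1-0-
  m13: --01,-10-,1-0-
Essential: -10-, 001-, 1-0-
Petrick residual → --01
Min cover (4 terms): c'd + bc' + a'b'c + ac'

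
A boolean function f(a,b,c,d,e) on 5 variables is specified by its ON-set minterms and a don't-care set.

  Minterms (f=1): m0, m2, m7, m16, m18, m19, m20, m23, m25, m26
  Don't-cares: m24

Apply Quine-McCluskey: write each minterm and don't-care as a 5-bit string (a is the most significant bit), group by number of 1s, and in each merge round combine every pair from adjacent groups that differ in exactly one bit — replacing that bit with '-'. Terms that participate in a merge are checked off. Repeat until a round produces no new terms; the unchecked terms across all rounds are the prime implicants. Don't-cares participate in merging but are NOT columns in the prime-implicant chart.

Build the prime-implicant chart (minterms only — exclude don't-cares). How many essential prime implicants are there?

[col 0] 00000*, 00010*, 00111*, 10000*, 10010*, 10011*, 10100*, 10111*, 11000*, 11001*, 11010*
[col 1] -0000*, -0010*, -0111, 000-0*, 1-000*, 1-010*, 10-00, 10-11, 100-0*, 1001-, 110-0*, 1100-
[col 2] -00-0, 1-0-0
Prime implicants: -00-0, -0111, 1-0-0, 10-00, 10-11, 1001-, 1100-
PI chart (minterm → PIs covering it):
  0 | -00-0  (sole → essential)
  2 | -00-0  (sole → essential)
  7 | -0111  (sole → essential)
  16 | -00-0,1-0-0,10-00
  18 | -00-0,1-0-0,1001-
  19 | 10-11,1001-
  20 | 10-00  (sole → essential)
  23 | -0111,10-11
  25 | 1100-  (sole → essential)
  26 | 1-0-0  (sole → essential)
Essential prime implicants: -00-0, -0111, 1-0-0, 10-00, 1100-

5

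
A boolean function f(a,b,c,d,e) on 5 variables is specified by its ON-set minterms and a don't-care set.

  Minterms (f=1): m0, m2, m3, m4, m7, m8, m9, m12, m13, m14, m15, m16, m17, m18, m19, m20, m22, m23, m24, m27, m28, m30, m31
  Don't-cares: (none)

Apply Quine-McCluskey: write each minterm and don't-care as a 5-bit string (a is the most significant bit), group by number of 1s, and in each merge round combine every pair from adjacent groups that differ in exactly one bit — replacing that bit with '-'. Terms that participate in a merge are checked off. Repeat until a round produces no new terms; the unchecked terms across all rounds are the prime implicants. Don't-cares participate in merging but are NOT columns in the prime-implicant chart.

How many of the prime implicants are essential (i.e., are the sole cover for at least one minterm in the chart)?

size-2^0 implicants → 00000(✓)  00010(✓)  00011(✓)  00100(✓)  00111(✓)  01000(✓)  01001(✓)  01100(✓)  01101(✓)  01110(✓)  01111(✓)  10000(✓)  10001(✓)  10010(✓)  10011(✓)  10100(✓)  10110(✓)  10111(✓)  11000(✓)  11011(✓)  11100(✓)  11110(✓)  11111(✓)
size-2^1 implicants → -0000(✓)  -0010(✓)  -0011(✓)  -0100(✓)  -0111(✓)  -1000(✓)  -1100(✓)  -1110(✓)  -1111(✓)  0-000(✓)  0-100(✓)  0-111(✓)  00-00(✓)  00-11(✓)  000-0(✓)  0001-(✓)  01-00(✓)  01-01(✓)  0100-(✓)  011-0(✓)  011-1(✓)  0110-(✓)  0111-(✓)  1-000(✓)  1-011(✓)  1-100(✓)  1-110(✓)  1-111(✓)  10-00(✓)  10-10(✓)  10-11(✓)  100-0(✓)  100-1(✓)  1000-(✓)  1001-(✓)  101-0(✓)  1011-(✓)  11-00(✓)  11-11(✓)  111-0(✓)  1111-(✓)
size-2^2 implicants → --000(✓)  --100(✓)  --111  -0-00(✓)  -0-11  -00-0  -001-  -1-00(✓)  -11-0  -111-  0--00(✓)  01-0-  011--  1--00(✓)  1--11  1-1-0  1-11-  10--0  10-1-  100--
size-2^3 implicants → ---00
Unchecked terms (primes): ---00, --111, -0-11, -00-0, -001-, -11-0, -111-, 01-0-, 011--, 1--11, 1-1-0, 1-11-, 10--0, 10-1-, 100--
Minterm coverage:
  m0 ⊆ ---00,-00-0
  m2 ⊆ -00-0,-001-
  m3 ⊆ -0-11,-001-
  m4 ⊆ ---00 [E]
  m7 ⊆ --111,-0-11
  m8 ⊆ ---00,01-0-
  m9 ⊆ 01-0- [E]
  m12 ⊆ ---00,-11-0,01-0-,011--
  m13 ⊆ 01-0-,011--
  m14 ⊆ -11-0,-111-,011--
  m15 ⊆ --111,-111-,011--
  m16 ⊆ ---00,-00-0,10--0,100--
  m17 ⊆ 100-- [E]
  m18 ⊆ -00-0,-001-,10--0,10-1-,100--
  m19 ⊆ -0-11,-001-,1--11,10-1-,100--
  m20 ⊆ ---00,1-1-0,10--0
  m22 ⊆ 1-1-0,1-11-,10--0,10-1-
  m23 ⊆ --111,-0-11,1--11,1-11-,10-1-
  m24 ⊆ ---00 [E]
  m27 ⊆ 1--11 [E]
  m28 ⊆ ---00,-11-0,1-1-0
  m30 ⊆ -11-0,-111-,1-1-0,1-11-
  m31 ⊆ --111,-111-,1--11,1-11-
E = {---00, 01-0-, 1--11, 100--}

4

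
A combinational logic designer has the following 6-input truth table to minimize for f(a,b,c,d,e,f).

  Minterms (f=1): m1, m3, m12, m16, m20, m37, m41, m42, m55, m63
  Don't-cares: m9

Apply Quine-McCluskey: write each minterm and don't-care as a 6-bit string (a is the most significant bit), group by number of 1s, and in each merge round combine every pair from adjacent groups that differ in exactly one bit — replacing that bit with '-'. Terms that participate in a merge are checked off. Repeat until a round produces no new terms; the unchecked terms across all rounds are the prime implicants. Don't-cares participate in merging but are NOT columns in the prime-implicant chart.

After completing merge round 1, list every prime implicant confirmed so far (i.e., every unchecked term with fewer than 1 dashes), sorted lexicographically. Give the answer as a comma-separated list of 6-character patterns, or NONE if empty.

[col 0] 000001*, 000011*, 001001*, 001100, 010000*, 010100*, 100101, 101001*, 101010, 110111*, 111111*
[col 1] -01001, 00-001, 0000-1, 010-00, 11-111
Prime implicants: -01001, 00-001, 0000-1, 001100, 010-00, 100101, 101010, 11-111

001100, 100101, 101010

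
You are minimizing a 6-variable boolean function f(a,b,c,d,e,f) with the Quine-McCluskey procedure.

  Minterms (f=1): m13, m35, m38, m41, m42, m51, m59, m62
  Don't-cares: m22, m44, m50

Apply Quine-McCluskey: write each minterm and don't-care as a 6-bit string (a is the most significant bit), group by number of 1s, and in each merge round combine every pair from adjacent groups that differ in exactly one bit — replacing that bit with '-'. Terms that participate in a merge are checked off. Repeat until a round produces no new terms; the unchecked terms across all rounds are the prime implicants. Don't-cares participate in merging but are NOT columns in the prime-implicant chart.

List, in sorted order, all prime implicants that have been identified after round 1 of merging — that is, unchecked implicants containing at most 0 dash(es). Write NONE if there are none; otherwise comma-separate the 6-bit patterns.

size-2^0 implicants → 001101  010110  100011(✓)  100110  101001  101010  101100  110010(✓)  110011(✓)  111011(✓)  111110
size-2^1 implicants → 1-0011  11-011  11001-
Unchecked terms (primes): 001101, 010110, 1-0011, 100110, 101001, 101010, 101100, 11-011, 11001-, 111110

001101, 010110, 100110, 101001, 101010, 101100, 111110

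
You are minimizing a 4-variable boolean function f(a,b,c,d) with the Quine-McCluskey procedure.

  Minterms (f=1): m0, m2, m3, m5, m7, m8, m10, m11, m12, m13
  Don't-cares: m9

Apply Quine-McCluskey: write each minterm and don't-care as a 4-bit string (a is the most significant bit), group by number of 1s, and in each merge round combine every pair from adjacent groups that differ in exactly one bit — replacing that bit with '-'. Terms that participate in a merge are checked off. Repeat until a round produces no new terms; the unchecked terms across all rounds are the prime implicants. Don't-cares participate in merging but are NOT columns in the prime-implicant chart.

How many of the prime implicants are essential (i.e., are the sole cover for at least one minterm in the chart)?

2

[col 0] 0000*, 0010*, 0011*, 0101*, 0111*, 1000*, 1001*, 1010*, 1011*, 1100*, 1101*
[col 1] -000*, -010*, -011*, -101, 0-11, 00-0*, 001-*, 01-1, 1-00*, 1-01*, 10-0*, 10-1*, 100-*, 101-*, 110-*
[col 2] -0-0, -01-, 1-0-, 10--
Prime implicants: -0-0, -01-, -101, 0-11, 01-1, 1-0-, 10--
PI chart (minterm → PIs covering it):
  0 | -0-0  (sole → essential)
  2 | -0-0,-01-
  3 | -01-,0-11
  5 | -101,01-1
  7 | 0-11,01-1
  8 | -0-0,1-0-,10--
  10 | -0-0,-01-,10--
  11 | -01-,10--
  12 | 1-0-  (sole → essential)
  13 | -101,1-0-
Essential prime implicants: -0-0, 1-0-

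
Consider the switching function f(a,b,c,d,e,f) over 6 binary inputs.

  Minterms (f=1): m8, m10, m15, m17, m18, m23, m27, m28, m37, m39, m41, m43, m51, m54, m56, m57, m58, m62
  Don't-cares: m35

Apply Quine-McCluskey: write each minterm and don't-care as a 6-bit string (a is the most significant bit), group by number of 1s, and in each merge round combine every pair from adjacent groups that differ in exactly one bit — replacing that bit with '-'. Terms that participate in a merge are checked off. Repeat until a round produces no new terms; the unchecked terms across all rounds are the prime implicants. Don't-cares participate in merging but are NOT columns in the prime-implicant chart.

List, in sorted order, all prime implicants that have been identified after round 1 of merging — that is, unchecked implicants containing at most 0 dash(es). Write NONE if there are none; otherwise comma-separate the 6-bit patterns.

size-2^0 implicants → 001000(✓)  001010(✓)  001111  010001  010010  010111  011011  011100  100011(✓)  100101(✓)  100111(✓)  101001(✓)  101011(✓)  110011(✓)  110110(✓)  111000(✓)  111001(✓)  111010(✓)  111110(✓)
size-2^1 implicants → 0010-0  1-0011  1-1001  10-011  100-11  1001-1  1010-1  11-110  111-10  1110-0  11100-
Unchecked terms (primes): 0010-0, 001111, 010001, 010010, 010111, 011011, 011100, 1-0011, 1-1001, 10-011, 100-11, 1001-1, 1010-1, 11-110, 111-10, 1110-0, 11100-

001111, 010001, 010010, 010111, 011011, 011100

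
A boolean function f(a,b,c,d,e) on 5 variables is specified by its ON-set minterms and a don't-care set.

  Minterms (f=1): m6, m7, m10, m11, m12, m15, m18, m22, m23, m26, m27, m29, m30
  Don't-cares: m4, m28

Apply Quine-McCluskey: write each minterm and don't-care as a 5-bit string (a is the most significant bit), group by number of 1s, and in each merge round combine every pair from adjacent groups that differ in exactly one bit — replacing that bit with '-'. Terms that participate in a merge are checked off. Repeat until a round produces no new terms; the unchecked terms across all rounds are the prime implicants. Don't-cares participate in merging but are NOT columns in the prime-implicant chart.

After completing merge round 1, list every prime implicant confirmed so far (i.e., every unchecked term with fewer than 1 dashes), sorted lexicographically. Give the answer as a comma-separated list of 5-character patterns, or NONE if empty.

Round 0: 00100✓ 00110✓ 00111✓ 01010✓ 01011✓ 01100✓ 01111✓ 10010✓ 10110✓ 10111✓ 11010✓ 11011✓ 11100✓ 11101✓ 11110✓
Round 1: -0110✓ -0111✓ -1010✓ -1011✓ -1100 0-100 0-111 001-0 0011-✓ 01-11 0101-✓ 1-010✓ 1-110✓ 10-10✓ 1011-✓ 11-10✓ 1101-✓ 111-0 1110-
Round 2: -011- -101- 1--10
PIs = {-011-, -101-, -1100, 0-100, 0-111, 001-0, 01-11, 1--10, 111-0, 1110-}

NONE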